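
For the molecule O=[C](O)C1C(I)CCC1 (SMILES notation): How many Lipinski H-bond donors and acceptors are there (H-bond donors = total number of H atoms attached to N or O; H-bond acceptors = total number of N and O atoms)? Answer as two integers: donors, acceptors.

1, 2

Donors: find every N or O and count the H atoms it carries.
  atom 1 (O): bond orders sum to 2 → 0 H
  atom 3 (O): bond orders sum to 1 → 1 H
Lipinski HBD = 1.
Acceptors: N atoms = 0, O atoms = 2 → HBA = 2.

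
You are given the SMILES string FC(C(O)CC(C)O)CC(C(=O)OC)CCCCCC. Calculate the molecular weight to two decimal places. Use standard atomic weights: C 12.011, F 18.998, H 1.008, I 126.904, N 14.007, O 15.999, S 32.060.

292.39 g/mol

First, the molecular formula is C15H29FO4 (counting implicit H from valence).
  C: 15 × 12.011 = 180.165
  F: 1 × 18.998 = 18.998
  H: 29 × 1.008 = 29.232
  O: 4 × 15.999 = 63.996
Sum: 15×12.011 + 1×18.998 + 29×1.008 + 4×15.999 = 292.391 → 292.39 g/mol.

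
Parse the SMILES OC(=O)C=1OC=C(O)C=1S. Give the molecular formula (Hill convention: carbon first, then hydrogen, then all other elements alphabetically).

Walk through each heavy atom and fill implicit hydrogens from standard valence (C 4, N 3, O 2, S 2, halogen 1):
  atom 1: O, bond orders sum to 1 (valence 2) → 1 H
  atom 2: C, bond orders sum to 4 (valence 4) → 0 H
  atom 3: O, bond orders sum to 2 (valence 2) → 0 H
  atom 4: C, bond orders sum to 4 (valence 4) → 0 H
  atom 5: O, bond orders sum to 2 (valence 2) → 0 H
  atom 6: C, bond orders sum to 3 (valence 4) → 1 H
  atom 7: C, bond orders sum to 4 (valence 4) → 0 H
  atom 8: O, bond orders sum to 1 (valence 2) → 1 H
  atom 9: C, bond orders sum to 4 (valence 4) → 0 H
  atom 10: S, bond orders sum to 1 (valence 2) → 1 H
Totals → C:5, H:4, O:4, S:1.

C5H4O4S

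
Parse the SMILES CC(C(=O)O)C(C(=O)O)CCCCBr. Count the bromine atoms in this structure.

1

Scan the SMILES for Br atoms (remember two-letter symbols like Cl and Br are single atoms).
Bromine count: 1.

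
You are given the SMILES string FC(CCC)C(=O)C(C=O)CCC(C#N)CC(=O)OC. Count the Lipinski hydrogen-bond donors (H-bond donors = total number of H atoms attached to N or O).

Donors: find every N or O and count the H atoms it carries.
  atom 7 (O): bond orders sum to 2 → 0 H
  atom 10 (O): bond orders sum to 2 → 0 H
  atom 15 (N): bond orders sum to 3 → 0 H
  atom 18 (O): bond orders sum to 2 → 0 H
  atom 19 (O): bond orders sum to 2 → 0 H
Lipinski HBD = 0.

0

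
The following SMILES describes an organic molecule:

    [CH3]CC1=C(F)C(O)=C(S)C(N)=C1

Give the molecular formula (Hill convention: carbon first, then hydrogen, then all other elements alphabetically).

Walk through each heavy atom and fill implicit hydrogens from standard valence (C 4, N 3, O 2, S 2, halogen 1):
  atom 1: C with explicit H count 3
  atom 2: C, bond orders sum to 2 (valence 4) → 2 H
  atom 3: C, bond orders sum to 4 (valence 4) → 0 H
  atom 4: C, bond orders sum to 4 (valence 4) → 0 H
  atom 5: F (halogen, monovalent) → 0 H
  atom 6: C, bond orders sum to 4 (valence 4) → 0 H
  atom 7: O, bond orders sum to 1 (valence 2) → 1 H
  atom 8: C, bond orders sum to 4 (valence 4) → 0 H
  atom 9: S, bond orders sum to 1 (valence 2) → 1 H
  atom 10: C, bond orders sum to 4 (valence 4) → 0 H
  atom 11: N, bond orders sum to 1 (valence 3) → 2 H
  atom 12: C, bond orders sum to 3 (valence 4) → 1 H
Totals → C:8, H:10, F:1, N:1, O:1, S:1.

C8H10FNOS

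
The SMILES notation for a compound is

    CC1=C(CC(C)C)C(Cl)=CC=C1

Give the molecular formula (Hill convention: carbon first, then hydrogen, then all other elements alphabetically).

Walk through each heavy atom and fill implicit hydrogens from standard valence (C 4, N 3, O 2, S 2, halogen 1):
  atom 1: C, bond orders sum to 1 (valence 4) → 3 H
  atom 2: C, bond orders sum to 4 (valence 4) → 0 H
  atom 3: C, bond orders sum to 4 (valence 4) → 0 H
  atom 4: C, bond orders sum to 2 (valence 4) → 2 H
  atom 5: C, bond orders sum to 3 (valence 4) → 1 H
  atom 6: C, bond orders sum to 1 (valence 4) → 3 H
  atom 7: C, bond orders sum to 1 (valence 4) → 3 H
  atom 8: C, bond orders sum to 4 (valence 4) → 0 H
  atom 9: Cl (halogen, monovalent) → 0 H
  atom 10: C, bond orders sum to 3 (valence 4) → 1 H
  atom 11: C, bond orders sum to 3 (valence 4) → 1 H
  atom 12: C, bond orders sum to 3 (valence 4) → 1 H
Totals → C:11, H:15, Cl:1.
In Hill order: C11H15Cl.

C11H15Cl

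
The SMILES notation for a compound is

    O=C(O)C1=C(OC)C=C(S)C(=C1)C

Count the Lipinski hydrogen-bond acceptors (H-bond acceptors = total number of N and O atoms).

N atoms: 0; O atoms: 3.
Lipinski HBA = 0 + 3 = 3.

3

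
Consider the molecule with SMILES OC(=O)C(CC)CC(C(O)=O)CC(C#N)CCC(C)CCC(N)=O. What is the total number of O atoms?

Scan the SMILES for O atoms (remember two-letter symbols like Cl and Br are single atoms).
Oxygen count: 5.

5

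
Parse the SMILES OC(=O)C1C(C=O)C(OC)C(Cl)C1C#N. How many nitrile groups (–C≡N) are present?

The nitrile motif appears at heavy-atom position 14 in the SMILES.
Other groups present: 1 aldehyde, 1 carboxylic acid, 1 ether.
Nitrile count: 1.

1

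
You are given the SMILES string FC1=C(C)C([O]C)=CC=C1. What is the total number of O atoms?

1

Scan the SMILES for O atoms (remember two-letter symbols like Cl and Br are single atoms).
Oxygen count: 1.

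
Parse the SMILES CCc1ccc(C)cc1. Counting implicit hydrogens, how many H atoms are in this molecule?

Walk through each heavy atom and fill implicit hydrogens from standard valence (C 4, N 3, O 2, S 2, halogen 1); for lowercase aromatic atoms, an aromatic c carries 1 H when it has two neighbours and 0 H with three, and aromatic n carries 0 H:
  atom 1: C, bond orders sum to 1 (valence 4) → 3 H
  atom 2: C, bond orders sum to 2 (valence 4) → 2 H
  atom 3: aromatic c, 3 neighbours → 0 H
  atom 4: aromatic c, 2 neighbours → 1 H
  atom 5: aromatic c, 2 neighbours → 1 H
  atom 6: aromatic c, 3 neighbours → 0 H
  atom 7: C, bond orders sum to 1 (valence 4) → 3 H
  atom 8: aromatic c, 2 neighbours → 1 H
  atom 9: aromatic c, 2 neighbours → 1 H
Total hydrogens: 12.

12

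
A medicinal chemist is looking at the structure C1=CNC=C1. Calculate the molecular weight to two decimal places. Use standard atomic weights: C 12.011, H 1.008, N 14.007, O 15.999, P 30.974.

First, the molecular formula is C4H5N (counting implicit H from valence).
  C: 4 × 12.011 = 48.044
  H: 5 × 1.008 = 5.040
  N: 1 × 14.007 = 14.007
Sum: 4×12.011 + 5×1.008 + 1×14.007 = 67.091 → 67.09 g/mol.

67.09 g/mol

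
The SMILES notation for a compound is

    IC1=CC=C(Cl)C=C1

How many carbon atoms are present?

Count every carbon token in the SMILES (each C, including those in ring-closure positions and inside branches).
Carbon count: 6.

6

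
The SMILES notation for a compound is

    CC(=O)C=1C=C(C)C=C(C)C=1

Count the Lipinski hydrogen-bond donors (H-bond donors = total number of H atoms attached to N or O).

Donors: find every N or O and count the H atoms it carries.
  atom 3 (O): bond orders sum to 2 → 0 H
Lipinski HBD = 0.

0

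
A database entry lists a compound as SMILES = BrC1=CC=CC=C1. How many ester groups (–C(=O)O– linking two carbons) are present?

Scan the SMILES for the ester motif — none present.

0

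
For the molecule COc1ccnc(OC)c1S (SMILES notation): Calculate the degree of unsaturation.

Molecular formula: C7H9NO2S.
DoU = (2C + 2 + N − H − X) / 2, where X is the halogen count and O/S are ignored.
    = (2·7 + 2 + 1 − 9 − 0) / 2 = 8 / 2 = 4.

4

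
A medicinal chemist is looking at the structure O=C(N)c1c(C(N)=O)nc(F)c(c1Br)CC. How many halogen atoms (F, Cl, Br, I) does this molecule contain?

2

Halogen atoms appear at heavy-atom positions 11, 14 (1×Br, 1×F).
Other groups present: 2 amide.
Halogen count: 2.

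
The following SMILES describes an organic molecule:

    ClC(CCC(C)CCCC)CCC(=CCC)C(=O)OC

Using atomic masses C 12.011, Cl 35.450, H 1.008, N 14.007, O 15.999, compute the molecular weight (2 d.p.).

First, the molecular formula is C17H31ClO2 (counting implicit H from valence).
  C: 17 × 12.011 = 204.187
  Cl: 1 × 35.450 = 35.450
  H: 31 × 1.008 = 31.248
  O: 2 × 15.999 = 31.998
Sum: 17×12.011 + 1×35.450 + 31×1.008 + 2×15.999 = 302.883 → 302.88 g/mol.

302.88 g/mol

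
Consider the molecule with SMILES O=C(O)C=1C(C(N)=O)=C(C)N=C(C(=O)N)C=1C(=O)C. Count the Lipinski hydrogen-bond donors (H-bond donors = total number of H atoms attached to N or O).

Donors: find every N or O and count the H atoms it carries.
  atom 1 (O): bond orders sum to 2 → 0 H
  atom 3 (O): bond orders sum to 1 → 1 H
  atom 7 (N): bond orders sum to 1 → 2 H
  atom 8 (O): bond orders sum to 2 → 0 H
  atom 11 (N): bond orders sum to 3 → 0 H
  atom 14 (O): bond orders sum to 2 → 0 H
  atom 15 (N): bond orders sum to 1 → 2 H
  atom 18 (O): bond orders sum to 2 → 0 H
Lipinski HBD = 5.

5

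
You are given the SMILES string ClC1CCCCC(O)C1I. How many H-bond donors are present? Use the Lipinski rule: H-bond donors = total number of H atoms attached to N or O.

Donors: find every N or O and count the H atoms it carries.
  atom 8 (O): bond orders sum to 1 → 1 H
Lipinski HBD = 1.

1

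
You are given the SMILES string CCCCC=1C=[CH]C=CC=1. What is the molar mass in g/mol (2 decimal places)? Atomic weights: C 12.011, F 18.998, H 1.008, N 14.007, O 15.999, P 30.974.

134.22 g/mol

First, the molecular formula is C10H14 (counting implicit H from valence).
  C: 10 × 12.011 = 120.110
  H: 14 × 1.008 = 14.112
Sum: 10×12.011 + 14×1.008 = 134.222 → 134.22 g/mol.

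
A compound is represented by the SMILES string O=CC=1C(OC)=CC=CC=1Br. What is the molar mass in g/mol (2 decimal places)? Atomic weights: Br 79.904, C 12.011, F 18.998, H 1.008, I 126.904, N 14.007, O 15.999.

First, the molecular formula is C8H7BrO2 (counting implicit H from valence).
  Br: 1 × 79.904 = 79.904
  C: 8 × 12.011 = 96.088
  H: 7 × 1.008 = 7.056
  O: 2 × 15.999 = 31.998
Sum: 1×79.904 + 8×12.011 + 7×1.008 + 2×15.999 = 215.046 → 215.05 g/mol.

215.05 g/mol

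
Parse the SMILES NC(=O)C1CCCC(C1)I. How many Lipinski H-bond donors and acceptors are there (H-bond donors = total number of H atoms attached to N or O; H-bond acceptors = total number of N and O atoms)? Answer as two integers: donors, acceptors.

Donors: find every N or O and count the H atoms it carries.
  atom 1 (N): bond orders sum to 1 → 2 H
  atom 3 (O): bond orders sum to 2 → 0 H
Lipinski HBD = 2.
Acceptors: N atoms = 1, O atoms = 1 → HBA = 2.

2, 2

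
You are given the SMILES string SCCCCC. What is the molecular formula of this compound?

Walk through each heavy atom and fill implicit hydrogens from standard valence (C 4, N 3, O 2, S 2, halogen 1):
  atom 1: S, bond orders sum to 1 (valence 2) → 1 H
  atom 2: C, bond orders sum to 2 (valence 4) → 2 H
  atom 3: C, bond orders sum to 2 (valence 4) → 2 H
  atom 4: C, bond orders sum to 2 (valence 4) → 2 H
  atom 5: C, bond orders sum to 2 (valence 4) → 2 H
  atom 6: C, bond orders sum to 1 (valence 4) → 3 H
Totals → C:5, H:12, S:1.
In Hill order: C5H12S.

C5H12S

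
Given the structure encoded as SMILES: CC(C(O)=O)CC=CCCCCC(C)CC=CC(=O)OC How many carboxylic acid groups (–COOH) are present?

1

The carboxylic acid motif appears at heavy-atom position 3 in the SMILES.
Other groups present: 2 alkene, 1 ester.
Carboxylic acid count: 1.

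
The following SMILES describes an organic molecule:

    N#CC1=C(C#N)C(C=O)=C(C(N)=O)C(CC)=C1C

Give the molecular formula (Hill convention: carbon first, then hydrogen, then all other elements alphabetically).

C13H11N3O2

Walk through each heavy atom and fill implicit hydrogens from standard valence (C 4, N 3, O 2, S 2, halogen 1):
  atom 1: N, bond orders sum to 3 (valence 3) → 0 H
  atom 2: C, bond orders sum to 4 (valence 4) → 0 H
  atom 3: C, bond orders sum to 4 (valence 4) → 0 H
  atom 4: C, bond orders sum to 4 (valence 4) → 0 H
  atom 5: C, bond orders sum to 4 (valence 4) → 0 H
  atom 6: N, bond orders sum to 3 (valence 3) → 0 H
  atom 7: C, bond orders sum to 4 (valence 4) → 0 H
  atom 8: C, bond orders sum to 3 (valence 4) → 1 H
  atom 9: O, bond orders sum to 2 (valence 2) → 0 H
  atom 10: C, bond orders sum to 4 (valence 4) → 0 H
  atom 11: C, bond orders sum to 4 (valence 4) → 0 H
  atom 12: N, bond orders sum to 1 (valence 3) → 2 H
  atom 13: O, bond orders sum to 2 (valence 2) → 0 H
  atom 14: C, bond orders sum to 4 (valence 4) → 0 H
  atom 15: C, bond orders sum to 2 (valence 4) → 2 H
  atom 16: C, bond orders sum to 1 (valence 4) → 3 H
  atom 17: C, bond orders sum to 4 (valence 4) → 0 H
  atom 18: C, bond orders sum to 1 (valence 4) → 3 H
Totals → C:13, H:11, N:3, O:2.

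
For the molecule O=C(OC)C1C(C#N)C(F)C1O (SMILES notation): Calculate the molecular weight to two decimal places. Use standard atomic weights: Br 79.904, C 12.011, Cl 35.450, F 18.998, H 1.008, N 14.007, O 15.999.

First, the molecular formula is C7H8FNO3 (counting implicit H from valence).
  C: 7 × 12.011 = 84.077
  F: 1 × 18.998 = 18.998
  H: 8 × 1.008 = 8.064
  N: 1 × 14.007 = 14.007
  O: 3 × 15.999 = 47.997
Sum: 7×12.011 + 1×18.998 + 8×1.008 + 1×14.007 + 3×15.999 = 173.143 → 173.14 g/mol.

173.14 g/mol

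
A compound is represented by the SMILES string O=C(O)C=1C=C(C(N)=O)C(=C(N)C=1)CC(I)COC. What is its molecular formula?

Walk through each heavy atom and fill implicit hydrogens from standard valence (C 4, N 3, O 2, S 2, halogen 1):
  atom 1: O, bond orders sum to 2 (valence 2) → 0 H
  atom 2: C, bond orders sum to 4 (valence 4) → 0 H
  atom 3: O, bond orders sum to 1 (valence 2) → 1 H
  atom 4: C, bond orders sum to 4 (valence 4) → 0 H
  atom 5: C, bond orders sum to 3 (valence 4) → 1 H
  atom 6: C, bond orders sum to 4 (valence 4) → 0 H
  atom 7: C, bond orders sum to 4 (valence 4) → 0 H
  atom 8: N, bond orders sum to 1 (valence 3) → 2 H
  atom 9: O, bond orders sum to 2 (valence 2) → 0 H
  atom 10: C, bond orders sum to 4 (valence 4) → 0 H
  atom 11: C, bond orders sum to 4 (valence 4) → 0 H
  atom 12: N, bond orders sum to 1 (valence 3) → 2 H
  atom 13: C, bond orders sum to 3 (valence 4) → 1 H
  atom 14: C, bond orders sum to 2 (valence 4) → 2 H
  atom 15: C, bond orders sum to 3 (valence 4) → 1 H
  atom 16: I (halogen, monovalent) → 0 H
  atom 17: C, bond orders sum to 2 (valence 4) → 2 H
  atom 18: O, bond orders sum to 2 (valence 2) → 0 H
  atom 19: C, bond orders sum to 1 (valence 4) → 3 H
Totals → C:12, H:15, I:1, N:2, O:4.

C12H15IN2O4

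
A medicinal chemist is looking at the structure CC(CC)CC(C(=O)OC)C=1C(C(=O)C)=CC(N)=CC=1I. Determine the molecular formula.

C16H22INO3

Walk through each heavy atom and fill implicit hydrogens from standard valence (C 4, N 3, O 2, S 2, halogen 1):
  atom 1: C, bond orders sum to 1 (valence 4) → 3 H
  atom 2: C, bond orders sum to 3 (valence 4) → 1 H
  atom 3: C, bond orders sum to 2 (valence 4) → 2 H
  atom 4: C, bond orders sum to 1 (valence 4) → 3 H
  atom 5: C, bond orders sum to 2 (valence 4) → 2 H
  atom 6: C, bond orders sum to 3 (valence 4) → 1 H
  atom 7: C, bond orders sum to 4 (valence 4) → 0 H
  atom 8: O, bond orders sum to 2 (valence 2) → 0 H
  atom 9: O, bond orders sum to 2 (valence 2) → 0 H
  atom 10: C, bond orders sum to 1 (valence 4) → 3 H
  atom 11: C, bond orders sum to 4 (valence 4) → 0 H
  atom 12: C, bond orders sum to 4 (valence 4) → 0 H
  atom 13: C, bond orders sum to 4 (valence 4) → 0 H
  atom 14: O, bond orders sum to 2 (valence 2) → 0 H
  atom 15: C, bond orders sum to 1 (valence 4) → 3 H
  atom 16: C, bond orders sum to 3 (valence 4) → 1 H
  atom 17: C, bond orders sum to 4 (valence 4) → 0 H
  atom 18: N, bond orders sum to 1 (valence 3) → 2 H
  atom 19: C, bond orders sum to 3 (valence 4) → 1 H
  atom 20: C, bond orders sum to 4 (valence 4) → 0 H
  atom 21: I (halogen, monovalent) → 0 H
Totals → C:16, H:22, I:1, N:1, O:3.
In Hill order: C16H22INO3.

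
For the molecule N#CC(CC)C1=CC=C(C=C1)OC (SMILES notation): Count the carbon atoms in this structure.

11

Count every carbon token in the SMILES (each C, including those in ring-closure positions and inside branches).
Carbon count: 11.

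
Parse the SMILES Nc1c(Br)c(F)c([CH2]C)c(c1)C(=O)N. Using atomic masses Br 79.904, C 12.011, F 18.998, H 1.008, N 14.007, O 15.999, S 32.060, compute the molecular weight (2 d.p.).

261.09 g/mol

First, the molecular formula is C9H10BrFN2O (counting implicit H from valence).
  Br: 1 × 79.904 = 79.904
  C: 9 × 12.011 = 108.099
  F: 1 × 18.998 = 18.998
  H: 10 × 1.008 = 10.080
  N: 2 × 14.007 = 28.014
  O: 1 × 15.999 = 15.999
Sum: 1×79.904 + 9×12.011 + 1×18.998 + 10×1.008 + 2×14.007 + 1×15.999 = 261.094 → 261.09 g/mol.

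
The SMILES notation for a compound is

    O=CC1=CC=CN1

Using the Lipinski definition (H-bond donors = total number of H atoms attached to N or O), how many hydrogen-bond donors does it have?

1

Donors: find every N or O and count the H atoms it carries.
  atom 1 (O): bond orders sum to 2 → 0 H
  atom 7 (N): bond orders sum to 2 → 1 H
Lipinski HBD = 1.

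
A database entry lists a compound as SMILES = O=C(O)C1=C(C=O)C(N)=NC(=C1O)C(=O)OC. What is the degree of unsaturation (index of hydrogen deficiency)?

Degree of unsaturation = (number of rings) + (number of π bonds).
Ring closures in the SMILES: 1.
π bonds: 6 double bonds (each 1 DoU) → 6 DoU from unsaturation.
Total DoU = 1 + 6 = 7.

7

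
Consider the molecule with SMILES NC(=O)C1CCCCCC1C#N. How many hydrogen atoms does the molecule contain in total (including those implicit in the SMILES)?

14

Walk through each heavy atom and fill implicit hydrogens from standard valence (C 4, N 3, O 2, S 2, halogen 1):
  atom 1: N, bond orders sum to 1 (valence 3) → 2 H
  atom 2: C, bond orders sum to 4 (valence 4) → 0 H
  atom 3: O, bond orders sum to 2 (valence 2) → 0 H
  atom 4: C, bond orders sum to 3 (valence 4) → 1 H
  atom 5: C, bond orders sum to 2 (valence 4) → 2 H
  atom 6: C, bond orders sum to 2 (valence 4) → 2 H
  atom 7: C, bond orders sum to 2 (valence 4) → 2 H
  atom 8: C, bond orders sum to 2 (valence 4) → 2 H
  atom 9: C, bond orders sum to 2 (valence 4) → 2 H
  atom 10: C, bond orders sum to 3 (valence 4) → 1 H
  atom 11: C, bond orders sum to 4 (valence 4) → 0 H
  atom 12: N, bond orders sum to 3 (valence 3) → 0 H
Total hydrogens: 14.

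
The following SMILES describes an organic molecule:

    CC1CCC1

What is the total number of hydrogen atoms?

10

Walk through each heavy atom and fill implicit hydrogens from standard valence (C 4, N 3, O 2, S 2, halogen 1):
  atom 1: C, bond orders sum to 1 (valence 4) → 3 H
  atom 2: C, bond orders sum to 3 (valence 4) → 1 H
  atom 3: C, bond orders sum to 2 (valence 4) → 2 H
  atom 4: C, bond orders sum to 2 (valence 4) → 2 H
  atom 5: C, bond orders sum to 2 (valence 4) → 2 H
Total hydrogens: 10.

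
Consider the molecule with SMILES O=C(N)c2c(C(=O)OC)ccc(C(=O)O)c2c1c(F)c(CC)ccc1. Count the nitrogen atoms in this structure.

Scan the SMILES for N atoms (remember two-letter symbols like Cl and Br are single atoms).
Nitrogen count: 1.

1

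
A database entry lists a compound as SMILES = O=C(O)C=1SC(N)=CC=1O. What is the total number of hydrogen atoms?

5

Walk through each heavy atom and fill implicit hydrogens from standard valence (C 4, N 3, O 2, S 2, halogen 1):
  atom 1: O, bond orders sum to 2 (valence 2) → 0 H
  atom 2: C, bond orders sum to 4 (valence 4) → 0 H
  atom 3: O, bond orders sum to 1 (valence 2) → 1 H
  atom 4: C, bond orders sum to 4 (valence 4) → 0 H
  atom 5: S, bond orders sum to 2 (valence 2) → 0 H
  atom 6: C, bond orders sum to 4 (valence 4) → 0 H
  atom 7: N, bond orders sum to 1 (valence 3) → 2 H
  atom 8: C, bond orders sum to 3 (valence 4) → 1 H
  atom 9: C, bond orders sum to 4 (valence 4) → 0 H
  atom 10: O, bond orders sum to 1 (valence 2) → 1 H
Total hydrogens: 5.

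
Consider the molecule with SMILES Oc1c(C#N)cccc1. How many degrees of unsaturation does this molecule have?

Molecular formula: C7H5NO.
DoU = (2C + 2 + N − H − X) / 2, where X is the halogen count and O/S are ignored.
    = (2·7 + 2 + 1 − 5 − 0) / 2 = 12 / 2 = 6.

6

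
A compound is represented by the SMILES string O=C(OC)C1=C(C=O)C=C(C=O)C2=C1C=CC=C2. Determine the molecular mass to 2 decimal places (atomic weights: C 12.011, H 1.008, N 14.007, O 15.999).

242.23 g/mol

First, the molecular formula is C14H10O4 (counting implicit H from valence).
  C: 14 × 12.011 = 168.154
  H: 10 × 1.008 = 10.080
  O: 4 × 15.999 = 63.996
Sum: 14×12.011 + 10×1.008 + 4×15.999 = 242.230 → 242.23 g/mol.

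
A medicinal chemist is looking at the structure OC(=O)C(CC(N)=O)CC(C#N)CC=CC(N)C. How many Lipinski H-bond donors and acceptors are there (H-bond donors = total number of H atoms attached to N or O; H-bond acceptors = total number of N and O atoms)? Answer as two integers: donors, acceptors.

5, 6

Donors: find every N or O and count the H atoms it carries.
  atom 1 (O): bond orders sum to 1 → 1 H
  atom 3 (O): bond orders sum to 2 → 0 H
  atom 7 (N): bond orders sum to 1 → 2 H
  atom 8 (O): bond orders sum to 2 → 0 H
  atom 12 (N): bond orders sum to 3 → 0 H
  atom 17 (N): bond orders sum to 1 → 2 H
Lipinski HBD = 5.
Acceptors: N atoms = 3, O atoms = 3 → HBA = 6.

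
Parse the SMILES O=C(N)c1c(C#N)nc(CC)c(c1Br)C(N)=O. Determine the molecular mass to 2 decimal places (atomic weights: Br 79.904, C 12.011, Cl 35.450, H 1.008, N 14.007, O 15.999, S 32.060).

297.11 g/mol

First, the molecular formula is C10H9BrN4O2 (counting implicit H from valence).
  Br: 1 × 79.904 = 79.904
  C: 10 × 12.011 = 120.110
  H: 9 × 1.008 = 9.072
  N: 4 × 14.007 = 56.028
  O: 2 × 15.999 = 31.998
Sum: 1×79.904 + 10×12.011 + 9×1.008 + 4×14.007 + 2×15.999 = 297.112 → 297.11 g/mol.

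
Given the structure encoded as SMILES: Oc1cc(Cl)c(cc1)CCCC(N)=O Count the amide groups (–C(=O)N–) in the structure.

1

The amide motif appears at heavy-atom position 12 in the SMILES.
Other groups present: 1 hydroxyl.
Amide count: 1.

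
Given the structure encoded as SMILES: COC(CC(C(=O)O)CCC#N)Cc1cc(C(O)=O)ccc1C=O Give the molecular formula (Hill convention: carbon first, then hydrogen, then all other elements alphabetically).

C17H19NO6

Walk through each heavy atom and fill implicit hydrogens from standard valence (C 4, N 3, O 2, S 2, halogen 1); for lowercase aromatic atoms, an aromatic c carries 1 H when it has two neighbours and 0 H with three, and aromatic n carries 0 H:
  atom 1: C, bond orders sum to 1 (valence 4) → 3 H
  atom 2: O, bond orders sum to 2 (valence 2) → 0 H
  atom 3: C, bond orders sum to 3 (valence 4) → 1 H
  atom 4: C, bond orders sum to 2 (valence 4) → 2 H
  atom 5: C, bond orders sum to 3 (valence 4) → 1 H
  atom 6: C, bond orders sum to 4 (valence 4) → 0 H
  atom 7: O, bond orders sum to 2 (valence 2) → 0 H
  atom 8: O, bond orders sum to 1 (valence 2) → 1 H
  atom 9: C, bond orders sum to 2 (valence 4) → 2 H
  atom 10: C, bond orders sum to 2 (valence 4) → 2 H
  atom 11: C, bond orders sum to 4 (valence 4) → 0 H
  atom 12: N, bond orders sum to 3 (valence 3) → 0 H
  atom 13: C, bond orders sum to 2 (valence 4) → 2 H
  atom 14: aromatic c, 3 neighbours → 0 H
  atom 15: aromatic c, 2 neighbours → 1 H
  atom 16: aromatic c, 3 neighbours → 0 H
  atom 17: C, bond orders sum to 4 (valence 4) → 0 H
  atom 18: O, bond orders sum to 1 (valence 2) → 1 H
  atom 19: O, bond orders sum to 2 (valence 2) → 0 H
  atom 20: aromatic c, 2 neighbours → 1 H
  atom 21: aromatic c, 2 neighbours → 1 H
  atom 22: aromatic c, 3 neighbours → 0 H
  atom 23: C, bond orders sum to 3 (valence 4) → 1 H
  atom 24: O, bond orders sum to 2 (valence 2) → 0 H
Totals → C:17, H:19, N:1, O:6.
In Hill order: C17H19NO6.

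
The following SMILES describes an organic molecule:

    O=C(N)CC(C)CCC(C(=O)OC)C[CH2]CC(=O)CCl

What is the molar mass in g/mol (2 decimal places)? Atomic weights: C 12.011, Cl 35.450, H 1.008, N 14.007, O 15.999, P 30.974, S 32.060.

First, the molecular formula is C14H24ClNO4 (counting implicit H from valence).
  C: 14 × 12.011 = 168.154
  Cl: 1 × 35.450 = 35.450
  H: 24 × 1.008 = 24.192
  N: 1 × 14.007 = 14.007
  O: 4 × 15.999 = 63.996
Sum: 14×12.011 + 1×35.450 + 24×1.008 + 1×14.007 + 4×15.999 = 305.799 → 305.80 g/mol.

305.80 g/mol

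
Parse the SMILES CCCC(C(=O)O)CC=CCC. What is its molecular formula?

C10H18O2

Walk through each heavy atom and fill implicit hydrogens from standard valence (C 4, N 3, O 2, S 2, halogen 1):
  atom 1: C, bond orders sum to 1 (valence 4) → 3 H
  atom 2: C, bond orders sum to 2 (valence 4) → 2 H
  atom 3: C, bond orders sum to 2 (valence 4) → 2 H
  atom 4: C, bond orders sum to 3 (valence 4) → 1 H
  atom 5: C, bond orders sum to 4 (valence 4) → 0 H
  atom 6: O, bond orders sum to 2 (valence 2) → 0 H
  atom 7: O, bond orders sum to 1 (valence 2) → 1 H
  atom 8: C, bond orders sum to 2 (valence 4) → 2 H
  atom 9: C, bond orders sum to 3 (valence 4) → 1 H
  atom 10: C, bond orders sum to 3 (valence 4) → 1 H
  atom 11: C, bond orders sum to 2 (valence 4) → 2 H
  atom 12: C, bond orders sum to 1 (valence 4) → 3 H
Totals → C:10, H:18, O:2.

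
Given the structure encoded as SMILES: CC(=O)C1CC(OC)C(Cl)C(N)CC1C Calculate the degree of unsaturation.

2

Molecular formula: C11H20ClNO2.
DoU = (2C + 2 + N − H − X) / 2, where X is the halogen count and O/S are ignored.
    = (2·11 + 2 + 1 − 20 − 1) / 2 = 4 / 2 = 2.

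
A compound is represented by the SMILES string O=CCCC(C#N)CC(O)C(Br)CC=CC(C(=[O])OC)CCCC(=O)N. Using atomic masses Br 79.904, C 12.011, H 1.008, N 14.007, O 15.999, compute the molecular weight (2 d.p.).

First, the molecular formula is C18H27BrN2O5 (counting implicit H from valence).
  Br: 1 × 79.904 = 79.904
  C: 18 × 12.011 = 216.198
  H: 27 × 1.008 = 27.216
  N: 2 × 14.007 = 28.014
  O: 5 × 15.999 = 79.995
Sum: 1×79.904 + 18×12.011 + 27×1.008 + 2×14.007 + 5×15.999 = 431.327 → 431.33 g/mol.

431.33 g/mol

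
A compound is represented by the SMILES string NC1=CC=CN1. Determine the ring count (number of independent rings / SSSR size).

1

In SMILES, each pair of matching ring-closure digits denotes one ring-closing bond; the number of such bonds equals the number of independent rings.
Ring-closure bonds here: 1.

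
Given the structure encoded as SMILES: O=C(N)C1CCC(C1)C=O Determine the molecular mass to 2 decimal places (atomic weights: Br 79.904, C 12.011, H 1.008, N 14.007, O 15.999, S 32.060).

141.17 g/mol

First, the molecular formula is C7H11NO2 (counting implicit H from valence).
  C: 7 × 12.011 = 84.077
  H: 11 × 1.008 = 11.088
  N: 1 × 14.007 = 14.007
  O: 2 × 15.999 = 31.998
Sum: 7×12.011 + 11×1.008 + 1×14.007 + 2×15.999 = 141.170 → 141.17 g/mol.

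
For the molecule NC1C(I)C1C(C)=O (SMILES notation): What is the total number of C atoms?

Count every carbon token in the SMILES (each C, including those in ring-closure positions and inside branches).
Carbon count: 5.

5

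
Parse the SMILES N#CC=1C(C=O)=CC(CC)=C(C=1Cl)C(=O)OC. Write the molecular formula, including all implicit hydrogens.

Walk through each heavy atom and fill implicit hydrogens from standard valence (C 4, N 3, O 2, S 2, halogen 1):
  atom 1: N, bond orders sum to 3 (valence 3) → 0 H
  atom 2: C, bond orders sum to 4 (valence 4) → 0 H
  atom 3: C, bond orders sum to 4 (valence 4) → 0 H
  atom 4: C, bond orders sum to 4 (valence 4) → 0 H
  atom 5: C, bond orders sum to 3 (valence 4) → 1 H
  atom 6: O, bond orders sum to 2 (valence 2) → 0 H
  atom 7: C, bond orders sum to 3 (valence 4) → 1 H
  atom 8: C, bond orders sum to 4 (valence 4) → 0 H
  atom 9: C, bond orders sum to 2 (valence 4) → 2 H
  atom 10: C, bond orders sum to 1 (valence 4) → 3 H
  atom 11: C, bond orders sum to 4 (valence 4) → 0 H
  atom 12: C, bond orders sum to 4 (valence 4) → 0 H
  atom 13: Cl (halogen, monovalent) → 0 H
  atom 14: C, bond orders sum to 4 (valence 4) → 0 H
  atom 15: O, bond orders sum to 2 (valence 2) → 0 H
  atom 16: O, bond orders sum to 2 (valence 2) → 0 H
  atom 17: C, bond orders sum to 1 (valence 4) → 3 H
Totals → C:12, H:10, Cl:1, N:1, O:3.
In Hill order: C12H10ClNO3.

C12H10ClNO3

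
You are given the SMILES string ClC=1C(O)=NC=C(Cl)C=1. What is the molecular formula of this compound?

Walk through each heavy atom and fill implicit hydrogens from standard valence (C 4, N 3, O 2, S 2, halogen 1):
  atom 1: Cl (halogen, monovalent) → 0 H
  atom 2: C, bond orders sum to 4 (valence 4) → 0 H
  atom 3: C, bond orders sum to 4 (valence 4) → 0 H
  atom 4: O, bond orders sum to 1 (valence 2) → 1 H
  atom 5: N, bond orders sum to 3 (valence 3) → 0 H
  atom 6: C, bond orders sum to 3 (valence 4) → 1 H
  atom 7: C, bond orders sum to 4 (valence 4) → 0 H
  atom 8: Cl (halogen, monovalent) → 0 H
  atom 9: C, bond orders sum to 3 (valence 4) → 1 H
Totals → C:5, H:3, Cl:2, N:1, O:1.

C5H3Cl2NO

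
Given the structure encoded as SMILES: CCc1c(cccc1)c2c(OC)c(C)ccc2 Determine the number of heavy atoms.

Every atom symbol written in the SMILES (organic subset) is one heavy atom; implicit H are not written.
Heavy atoms by element → C:16, O:1.
Total: 17.

17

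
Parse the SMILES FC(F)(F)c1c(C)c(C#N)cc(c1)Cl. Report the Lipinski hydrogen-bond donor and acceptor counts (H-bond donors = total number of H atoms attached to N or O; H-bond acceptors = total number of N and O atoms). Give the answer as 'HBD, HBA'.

0, 1

Donors: find every N or O and count the H atoms it carries.
  atom 10 (N): bond orders sum to 3 → 0 H
Lipinski HBD = 0.
Acceptors: N atoms = 1, O atoms = 0 → HBA = 1.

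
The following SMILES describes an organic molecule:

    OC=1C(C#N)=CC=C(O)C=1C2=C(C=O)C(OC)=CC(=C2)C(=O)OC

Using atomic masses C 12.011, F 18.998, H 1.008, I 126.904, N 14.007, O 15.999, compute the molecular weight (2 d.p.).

First, the molecular formula is C17H13NO6 (counting implicit H from valence).
  C: 17 × 12.011 = 204.187
  H: 13 × 1.008 = 13.104
  N: 1 × 14.007 = 14.007
  O: 6 × 15.999 = 95.994
Sum: 17×12.011 + 13×1.008 + 1×14.007 + 6×15.999 = 327.292 → 327.29 g/mol.

327.29 g/mol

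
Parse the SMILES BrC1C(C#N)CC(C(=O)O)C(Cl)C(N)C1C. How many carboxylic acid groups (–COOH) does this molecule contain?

The carboxylic acid motif appears at heavy-atom position 8 in the SMILES.
Other groups present: 1 nitrile, 1 primary amine.
Carboxylic acid count: 1.

1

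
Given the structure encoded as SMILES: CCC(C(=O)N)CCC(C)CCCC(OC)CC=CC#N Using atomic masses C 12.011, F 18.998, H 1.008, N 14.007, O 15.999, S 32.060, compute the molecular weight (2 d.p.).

294.44 g/mol

First, the molecular formula is C17H30N2O2 (counting implicit H from valence).
  C: 17 × 12.011 = 204.187
  H: 30 × 1.008 = 30.240
  N: 2 × 14.007 = 28.014
  O: 2 × 15.999 = 31.998
Sum: 17×12.011 + 30×1.008 + 2×14.007 + 2×15.999 = 294.439 → 294.44 g/mol.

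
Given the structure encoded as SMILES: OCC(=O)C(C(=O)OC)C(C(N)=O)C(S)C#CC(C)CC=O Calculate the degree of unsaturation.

6

Degree of unsaturation = (number of rings) + (number of π bonds).
Ring closures in the SMILES: 0.
π bonds: 4 double bonds (each 1 DoU), 1 triple bond (each 2 DoU) → 6 DoU from unsaturation.
Total DoU = 0 + 6 = 6.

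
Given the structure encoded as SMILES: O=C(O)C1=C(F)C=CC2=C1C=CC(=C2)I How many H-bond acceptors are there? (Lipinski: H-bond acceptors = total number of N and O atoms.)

N atoms: 0; O atoms: 2.
Lipinski HBA = 0 + 2 = 2.

2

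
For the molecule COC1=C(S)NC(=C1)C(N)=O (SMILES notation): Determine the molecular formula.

C6H8N2O2S

Walk through each heavy atom and fill implicit hydrogens from standard valence (C 4, N 3, O 2, S 2, halogen 1):
  atom 1: C, bond orders sum to 1 (valence 4) → 3 H
  atom 2: O, bond orders sum to 2 (valence 2) → 0 H
  atom 3: C, bond orders sum to 4 (valence 4) → 0 H
  atom 4: C, bond orders sum to 4 (valence 4) → 0 H
  atom 5: S, bond orders sum to 1 (valence 2) → 1 H
  atom 6: N, bond orders sum to 2 (valence 3) → 1 H
  atom 7: C, bond orders sum to 4 (valence 4) → 0 H
  atom 8: C, bond orders sum to 3 (valence 4) → 1 H
  atom 9: C, bond orders sum to 4 (valence 4) → 0 H
  atom 10: N, bond orders sum to 1 (valence 3) → 2 H
  atom 11: O, bond orders sum to 2 (valence 2) → 0 H
Totals → C:6, H:8, N:2, O:2, S:1.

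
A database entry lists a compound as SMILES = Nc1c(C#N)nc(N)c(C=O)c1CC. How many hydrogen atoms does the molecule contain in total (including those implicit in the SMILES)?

Walk through each heavy atom and fill implicit hydrogens from standard valence (C 4, N 3, O 2, S 2, halogen 1); for lowercase aromatic atoms, an aromatic c carries 1 H when it has two neighbours and 0 H with three, and aromatic n carries 0 H:
  atom 1: N, bond orders sum to 1 (valence 3) → 2 H
  atom 2: aromatic c, 3 neighbours → 0 H
  atom 3: aromatic c, 3 neighbours → 0 H
  atom 4: C, bond orders sum to 4 (valence 4) → 0 H
  atom 5: N, bond orders sum to 3 (valence 3) → 0 H
  atom 6: aromatic n, 2 neighbours → 0 H
  atom 7: aromatic c, 3 neighbours → 0 H
  atom 8: N, bond orders sum to 1 (valence 3) → 2 H
  atom 9: aromatic c, 3 neighbours → 0 H
  atom 10: C, bond orders sum to 3 (valence 4) → 1 H
  atom 11: O, bond orders sum to 2 (valence 2) → 0 H
  atom 12: aromatic c, 3 neighbours → 0 H
  atom 13: C, bond orders sum to 2 (valence 4) → 2 H
  atom 14: C, bond orders sum to 1 (valence 4) → 3 H
Total hydrogens: 10.

10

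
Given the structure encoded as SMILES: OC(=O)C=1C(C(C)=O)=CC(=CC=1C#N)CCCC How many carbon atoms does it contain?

Count every carbon token in the SMILES (each C, including those in ring-closure positions and inside branches).
Carbon count: 14.

14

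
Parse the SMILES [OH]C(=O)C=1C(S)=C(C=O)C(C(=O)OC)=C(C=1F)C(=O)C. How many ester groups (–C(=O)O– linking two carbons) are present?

1

The ester motif appears at heavy-atom position 11 in the SMILES.
Other groups present: 1 aldehyde, 1 carboxylic acid, 1 ketone, 1 thiol.
Ester count: 1.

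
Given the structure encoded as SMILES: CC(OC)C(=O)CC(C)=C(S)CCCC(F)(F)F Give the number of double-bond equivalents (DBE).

2

Degree of unsaturation = (number of rings) + (number of π bonds).
Ring closures in the SMILES: 0.
π bonds: 2 double bonds (each 1 DoU) → 2 DoU from unsaturation.
Total DoU = 0 + 2 = 2.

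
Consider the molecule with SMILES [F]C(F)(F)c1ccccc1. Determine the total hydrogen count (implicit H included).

5

Walk through each heavy atom and fill implicit hydrogens from standard valence (C 4, N 3, O 2, S 2, halogen 1); for lowercase aromatic atoms, an aromatic c carries 1 H when it has two neighbours and 0 H with three, and aromatic n carries 0 H:
  atom 1: F with explicit H count 0
  atom 2: C, bond orders sum to 4 (valence 4) → 0 H
  atom 3: F (halogen, monovalent) → 0 H
  atom 4: F (halogen, monovalent) → 0 H
  atom 5: aromatic c, 3 neighbours → 0 H
  atom 6: aromatic c, 2 neighbours → 1 H
  atom 7: aromatic c, 2 neighbours → 1 H
  atom 8: aromatic c, 2 neighbours → 1 H
  atom 9: aromatic c, 2 neighbours → 1 H
  atom 10: aromatic c, 2 neighbours → 1 H
Total hydrogens: 5.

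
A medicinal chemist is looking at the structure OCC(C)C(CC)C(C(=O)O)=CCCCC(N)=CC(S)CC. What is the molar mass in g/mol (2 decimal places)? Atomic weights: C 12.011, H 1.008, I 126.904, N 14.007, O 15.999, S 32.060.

329.50 g/mol

First, the molecular formula is C17H31NO3S (counting implicit H from valence).
  C: 17 × 12.011 = 204.187
  H: 31 × 1.008 = 31.248
  N: 1 × 14.007 = 14.007
  O: 3 × 15.999 = 47.997
  S: 1 × 32.060 = 32.060
Sum: 17×12.011 + 31×1.008 + 1×14.007 + 3×15.999 + 1×32.060 = 329.499 → 329.50 g/mol.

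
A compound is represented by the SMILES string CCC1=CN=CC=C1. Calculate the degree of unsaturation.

4

Degree of unsaturation = (number of rings) + (number of π bonds).
Ring closures in the SMILES: 1.
π bonds: 3 double bonds (each 1 DoU) → 3 DoU from unsaturation.
Total DoU = 1 + 3 = 4.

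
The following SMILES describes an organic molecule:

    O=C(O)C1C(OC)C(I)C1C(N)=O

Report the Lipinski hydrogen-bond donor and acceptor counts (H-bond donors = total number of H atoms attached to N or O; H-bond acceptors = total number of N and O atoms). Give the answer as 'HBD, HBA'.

3, 5

Donors: find every N or O and count the H atoms it carries.
  atom 1 (O): bond orders sum to 2 → 0 H
  atom 3 (O): bond orders sum to 1 → 1 H
  atom 6 (O): bond orders sum to 2 → 0 H
  atom 12 (N): bond orders sum to 1 → 2 H
  atom 13 (O): bond orders sum to 2 → 0 H
Lipinski HBD = 3.
Acceptors: N atoms = 1, O atoms = 4 → HBA = 5.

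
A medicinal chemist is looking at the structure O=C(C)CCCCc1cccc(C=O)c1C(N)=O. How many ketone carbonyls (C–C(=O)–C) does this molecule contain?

The ketone motif appears at heavy-atom position 2 in the SMILES.
Other groups present: 1 aldehyde, 1 amide.
Ketone count: 1.

1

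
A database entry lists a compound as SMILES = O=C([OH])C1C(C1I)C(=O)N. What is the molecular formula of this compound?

Walk through each heavy atom and fill implicit hydrogens from standard valence (C 4, N 3, O 2, S 2, halogen 1):
  atom 1: O, bond orders sum to 2 (valence 2) → 0 H
  atom 2: C, bond orders sum to 4 (valence 4) → 0 H
  atom 3: O with explicit H count 1
  atom 4: C, bond orders sum to 3 (valence 4) → 1 H
  atom 5: C, bond orders sum to 3 (valence 4) → 1 H
  atom 6: C, bond orders sum to 3 (valence 4) → 1 H
  atom 7: I (halogen, monovalent) → 0 H
  atom 8: C, bond orders sum to 4 (valence 4) → 0 H
  atom 9: O, bond orders sum to 2 (valence 2) → 0 H
  atom 10: N, bond orders sum to 1 (valence 3) → 2 H
Totals → C:5, H:6, I:1, N:1, O:3.

C5H6INO3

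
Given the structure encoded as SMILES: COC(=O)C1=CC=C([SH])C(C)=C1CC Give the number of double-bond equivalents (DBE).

5

Degree of unsaturation = (number of rings) + (number of π bonds).
Ring closures in the SMILES: 1.
π bonds: 4 double bonds (each 1 DoU) → 4 DoU from unsaturation.
Total DoU = 1 + 4 = 5.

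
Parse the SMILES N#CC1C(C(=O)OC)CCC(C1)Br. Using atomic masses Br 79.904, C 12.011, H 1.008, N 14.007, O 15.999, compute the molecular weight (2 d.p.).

First, the molecular formula is C9H12BrNO2 (counting implicit H from valence).
  Br: 1 × 79.904 = 79.904
  C: 9 × 12.011 = 108.099
  H: 12 × 1.008 = 12.096
  N: 1 × 14.007 = 14.007
  O: 2 × 15.999 = 31.998
Sum: 1×79.904 + 9×12.011 + 12×1.008 + 1×14.007 + 2×15.999 = 246.104 → 246.10 g/mol.

246.10 g/mol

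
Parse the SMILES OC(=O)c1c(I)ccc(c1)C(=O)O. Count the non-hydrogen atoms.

13

Every atom symbol written in the SMILES (organic subset) is one heavy atom; implicit H are not written.
Heavy atoms by element → C:8, I:1, O:4.
Total: 13.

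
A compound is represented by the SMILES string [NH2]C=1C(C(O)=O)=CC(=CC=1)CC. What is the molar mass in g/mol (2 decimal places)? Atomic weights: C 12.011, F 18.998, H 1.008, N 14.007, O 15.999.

First, the molecular formula is C9H11NO2 (counting implicit H from valence).
  C: 9 × 12.011 = 108.099
  H: 11 × 1.008 = 11.088
  N: 1 × 14.007 = 14.007
  O: 2 × 15.999 = 31.998
Sum: 9×12.011 + 11×1.008 + 1×14.007 + 2×15.999 = 165.192 → 165.19 g/mol.

165.19 g/mol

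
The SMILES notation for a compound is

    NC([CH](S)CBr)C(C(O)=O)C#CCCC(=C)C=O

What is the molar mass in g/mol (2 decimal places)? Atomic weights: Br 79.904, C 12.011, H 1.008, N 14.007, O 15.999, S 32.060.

334.23 g/mol

First, the molecular formula is C12H16BrNO3S (counting implicit H from valence).
  Br: 1 × 79.904 = 79.904
  C: 12 × 12.011 = 144.132
  H: 16 × 1.008 = 16.128
  N: 1 × 14.007 = 14.007
  O: 3 × 15.999 = 47.997
  S: 1 × 32.060 = 32.060
Sum: 1×79.904 + 12×12.011 + 16×1.008 + 1×14.007 + 3×15.999 + 1×32.060 = 334.228 → 334.23 g/mol.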